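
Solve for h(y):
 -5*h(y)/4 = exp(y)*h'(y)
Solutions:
 h(y) = C1*exp(5*exp(-y)/4)


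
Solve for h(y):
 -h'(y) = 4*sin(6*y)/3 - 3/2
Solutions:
 h(y) = C1 + 3*y/2 + 2*cos(6*y)/9


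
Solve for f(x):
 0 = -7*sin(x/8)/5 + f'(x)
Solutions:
 f(x) = C1 - 56*cos(x/8)/5


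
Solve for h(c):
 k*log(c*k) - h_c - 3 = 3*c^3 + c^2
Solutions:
 h(c) = C1 - 3*c^4/4 - c^3/3 + c*k*log(c*k) + c*(-k - 3)


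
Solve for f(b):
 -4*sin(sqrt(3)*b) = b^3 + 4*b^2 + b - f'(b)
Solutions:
 f(b) = C1 + b^4/4 + 4*b^3/3 + b^2/2 - 4*sqrt(3)*cos(sqrt(3)*b)/3


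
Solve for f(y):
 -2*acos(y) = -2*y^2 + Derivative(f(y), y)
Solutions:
 f(y) = C1 + 2*y^3/3 - 2*y*acos(y) + 2*sqrt(1 - y^2)


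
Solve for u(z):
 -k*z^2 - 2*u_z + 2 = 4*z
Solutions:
 u(z) = C1 - k*z^3/6 - z^2 + z


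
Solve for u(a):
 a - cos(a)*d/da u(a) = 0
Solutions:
 u(a) = C1 + Integral(a/cos(a), a)


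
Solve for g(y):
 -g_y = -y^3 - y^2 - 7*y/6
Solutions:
 g(y) = C1 + y^4/4 + y^3/3 + 7*y^2/12


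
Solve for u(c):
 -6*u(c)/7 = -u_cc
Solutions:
 u(c) = C1*exp(-sqrt(42)*c/7) + C2*exp(sqrt(42)*c/7)


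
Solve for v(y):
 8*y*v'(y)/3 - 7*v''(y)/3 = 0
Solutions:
 v(y) = C1 + C2*erfi(2*sqrt(7)*y/7)


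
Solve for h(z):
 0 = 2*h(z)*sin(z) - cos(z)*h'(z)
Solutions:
 h(z) = C1/cos(z)^2


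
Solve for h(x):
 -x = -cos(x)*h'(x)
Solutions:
 h(x) = C1 + Integral(x/cos(x), x)


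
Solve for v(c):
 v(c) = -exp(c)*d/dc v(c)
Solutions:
 v(c) = C1*exp(exp(-c))


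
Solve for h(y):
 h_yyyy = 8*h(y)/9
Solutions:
 h(y) = C1*exp(-2^(3/4)*sqrt(3)*y/3) + C2*exp(2^(3/4)*sqrt(3)*y/3) + C3*sin(2^(3/4)*sqrt(3)*y/3) + C4*cos(2^(3/4)*sqrt(3)*y/3)


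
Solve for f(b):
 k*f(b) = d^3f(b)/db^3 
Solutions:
 f(b) = C1*exp(b*k^(1/3)) + C2*exp(b*k^(1/3)*(-1 + sqrt(3)*I)/2) + C3*exp(-b*k^(1/3)*(1 + sqrt(3)*I)/2)


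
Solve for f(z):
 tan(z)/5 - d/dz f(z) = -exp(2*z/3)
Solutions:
 f(z) = C1 + 3*exp(2*z/3)/2 - log(cos(z))/5


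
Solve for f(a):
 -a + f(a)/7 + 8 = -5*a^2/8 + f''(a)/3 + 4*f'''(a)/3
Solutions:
 f(a) = C1*exp(-a*(7*7^(1/3)/(36*sqrt(317) + 641)^(1/3) + 14 + 7^(2/3)*(36*sqrt(317) + 641)^(1/3))/168)*sin(sqrt(3)*7^(1/3)*a*(-7^(1/3)*(36*sqrt(317) + 641)^(1/3) + 7/(36*sqrt(317) + 641)^(1/3))/168) + C2*exp(-a*(7*7^(1/3)/(36*sqrt(317) + 641)^(1/3) + 14 + 7^(2/3)*(36*sqrt(317) + 641)^(1/3))/168)*cos(sqrt(3)*7^(1/3)*a*(-7^(1/3)*(36*sqrt(317) + 641)^(1/3) + 7/(36*sqrt(317) + 641)^(1/3))/168) + C3*exp(a*(-7 + 7*7^(1/3)/(36*sqrt(317) + 641)^(1/3) + 7^(2/3)*(36*sqrt(317) + 641)^(1/3))/84) - 35*a^2/8 + 7*a - 917/12


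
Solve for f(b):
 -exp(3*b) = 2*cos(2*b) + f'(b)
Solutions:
 f(b) = C1 - exp(3*b)/3 - sin(2*b)


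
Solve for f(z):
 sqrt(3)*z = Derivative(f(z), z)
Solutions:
 f(z) = C1 + sqrt(3)*z^2/2


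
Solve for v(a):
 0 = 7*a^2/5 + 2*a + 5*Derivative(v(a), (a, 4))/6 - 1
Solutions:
 v(a) = C1 + C2*a + C3*a^2 + C4*a^3 - 7*a^6/1500 - a^5/50 + a^4/20


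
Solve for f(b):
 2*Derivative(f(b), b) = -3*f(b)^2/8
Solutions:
 f(b) = 16/(C1 + 3*b)


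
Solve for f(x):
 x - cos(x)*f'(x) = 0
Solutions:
 f(x) = C1 + Integral(x/cos(x), x)


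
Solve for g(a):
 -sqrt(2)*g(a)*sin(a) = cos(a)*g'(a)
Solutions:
 g(a) = C1*cos(a)^(sqrt(2))


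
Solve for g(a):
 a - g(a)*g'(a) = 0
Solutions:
 g(a) = -sqrt(C1 + a^2)
 g(a) = sqrt(C1 + a^2)


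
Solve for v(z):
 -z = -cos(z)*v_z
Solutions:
 v(z) = C1 + Integral(z/cos(z), z)


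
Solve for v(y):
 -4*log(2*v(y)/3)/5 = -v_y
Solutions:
 -5*Integral(1/(log(_y) - log(3) + log(2)), (_y, v(y)))/4 = C1 - y


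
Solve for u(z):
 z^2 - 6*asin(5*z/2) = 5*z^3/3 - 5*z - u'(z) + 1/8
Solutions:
 u(z) = C1 + 5*z^4/12 - z^3/3 - 5*z^2/2 + 6*z*asin(5*z/2) + z/8 + 6*sqrt(4 - 25*z^2)/5


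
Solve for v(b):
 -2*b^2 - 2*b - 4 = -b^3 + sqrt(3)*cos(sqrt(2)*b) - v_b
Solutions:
 v(b) = C1 - b^4/4 + 2*b^3/3 + b^2 + 4*b + sqrt(6)*sin(sqrt(2)*b)/2


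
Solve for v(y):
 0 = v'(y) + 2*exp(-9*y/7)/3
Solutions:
 v(y) = C1 + 14*exp(-9*y/7)/27


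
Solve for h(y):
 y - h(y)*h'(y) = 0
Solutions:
 h(y) = -sqrt(C1 + y^2)
 h(y) = sqrt(C1 + y^2)


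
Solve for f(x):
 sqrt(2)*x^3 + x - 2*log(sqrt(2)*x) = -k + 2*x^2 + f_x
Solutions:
 f(x) = C1 + k*x + sqrt(2)*x^4/4 - 2*x^3/3 + x^2/2 - 2*x*log(x) - x*log(2) + 2*x


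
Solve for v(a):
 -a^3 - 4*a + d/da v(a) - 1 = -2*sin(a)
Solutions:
 v(a) = C1 + a^4/4 + 2*a^2 + a + 2*cos(a)


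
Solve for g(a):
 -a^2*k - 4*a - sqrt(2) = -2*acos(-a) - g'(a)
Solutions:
 g(a) = C1 + a^3*k/3 + 2*a^2 - 2*a*acos(-a) + sqrt(2)*a - 2*sqrt(1 - a^2)


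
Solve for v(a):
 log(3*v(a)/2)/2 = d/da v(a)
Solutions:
 2*Integral(1/(-log(_y) - log(3) + log(2)), (_y, v(a))) = C1 - a


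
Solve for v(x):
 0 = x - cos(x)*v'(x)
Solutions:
 v(x) = C1 + Integral(x/cos(x), x)


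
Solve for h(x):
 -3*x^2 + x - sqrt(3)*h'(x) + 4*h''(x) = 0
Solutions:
 h(x) = C1 + C2*exp(sqrt(3)*x/4) - sqrt(3)*x^3/3 - 4*x^2 + sqrt(3)*x^2/6 - 32*sqrt(3)*x/3 + 4*x/3


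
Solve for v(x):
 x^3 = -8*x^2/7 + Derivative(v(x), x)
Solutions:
 v(x) = C1 + x^4/4 + 8*x^3/21


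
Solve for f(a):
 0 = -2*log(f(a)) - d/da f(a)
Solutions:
 li(f(a)) = C1 - 2*a


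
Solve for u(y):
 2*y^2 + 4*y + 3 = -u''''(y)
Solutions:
 u(y) = C1 + C2*y + C3*y^2 + C4*y^3 - y^6/180 - y^5/30 - y^4/8


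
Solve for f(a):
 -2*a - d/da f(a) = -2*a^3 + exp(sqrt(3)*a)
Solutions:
 f(a) = C1 + a^4/2 - a^2 - sqrt(3)*exp(sqrt(3)*a)/3


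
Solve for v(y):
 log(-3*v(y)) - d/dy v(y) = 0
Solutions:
 -Integral(1/(log(-_y) + log(3)), (_y, v(y))) = C1 - y


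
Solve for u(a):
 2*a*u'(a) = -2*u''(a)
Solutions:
 u(a) = C1 + C2*erf(sqrt(2)*a/2)


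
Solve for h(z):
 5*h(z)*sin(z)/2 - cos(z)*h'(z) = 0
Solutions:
 h(z) = C1/cos(z)^(5/2)


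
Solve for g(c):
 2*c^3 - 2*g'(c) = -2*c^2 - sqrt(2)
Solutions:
 g(c) = C1 + c^4/4 + c^3/3 + sqrt(2)*c/2


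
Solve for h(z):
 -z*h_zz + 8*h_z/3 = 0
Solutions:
 h(z) = C1 + C2*z^(11/3)


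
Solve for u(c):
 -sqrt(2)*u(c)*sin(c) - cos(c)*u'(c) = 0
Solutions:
 u(c) = C1*cos(c)^(sqrt(2))


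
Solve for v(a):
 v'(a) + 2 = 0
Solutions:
 v(a) = C1 - 2*a


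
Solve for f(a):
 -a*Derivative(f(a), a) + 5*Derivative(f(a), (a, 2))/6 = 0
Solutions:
 f(a) = C1 + C2*erfi(sqrt(15)*a/5)


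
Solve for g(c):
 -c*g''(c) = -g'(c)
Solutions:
 g(c) = C1 + C2*c^2


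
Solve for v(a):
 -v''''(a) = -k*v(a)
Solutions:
 v(a) = C1*exp(-a*k^(1/4)) + C2*exp(a*k^(1/4)) + C3*exp(-I*a*k^(1/4)) + C4*exp(I*a*k^(1/4))


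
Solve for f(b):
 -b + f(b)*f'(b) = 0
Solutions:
 f(b) = -sqrt(C1 + b^2)
 f(b) = sqrt(C1 + b^2)


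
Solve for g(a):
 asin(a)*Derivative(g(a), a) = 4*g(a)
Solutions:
 g(a) = C1*exp(4*Integral(1/asin(a), a))


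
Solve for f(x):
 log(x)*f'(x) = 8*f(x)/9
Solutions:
 f(x) = C1*exp(8*li(x)/9)


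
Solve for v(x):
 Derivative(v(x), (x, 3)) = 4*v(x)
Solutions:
 v(x) = C3*exp(2^(2/3)*x) + (C1*sin(2^(2/3)*sqrt(3)*x/2) + C2*cos(2^(2/3)*sqrt(3)*x/2))*exp(-2^(2/3)*x/2)


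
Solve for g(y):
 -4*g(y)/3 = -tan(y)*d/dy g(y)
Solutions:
 g(y) = C1*sin(y)^(4/3)


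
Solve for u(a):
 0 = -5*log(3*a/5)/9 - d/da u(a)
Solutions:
 u(a) = C1 - 5*a*log(a)/9 - 5*a*log(3)/9 + 5*a/9 + 5*a*log(5)/9


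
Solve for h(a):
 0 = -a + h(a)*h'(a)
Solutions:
 h(a) = -sqrt(C1 + a^2)
 h(a) = sqrt(C1 + a^2)


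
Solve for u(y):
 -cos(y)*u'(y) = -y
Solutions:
 u(y) = C1 + Integral(y/cos(y), y)


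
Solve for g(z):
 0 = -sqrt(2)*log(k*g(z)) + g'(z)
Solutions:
 li(k*g(z))/k = C1 + sqrt(2)*z


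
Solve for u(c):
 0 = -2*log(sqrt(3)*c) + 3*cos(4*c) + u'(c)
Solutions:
 u(c) = C1 + 2*c*log(c) - 2*c + c*log(3) - 3*sin(4*c)/4


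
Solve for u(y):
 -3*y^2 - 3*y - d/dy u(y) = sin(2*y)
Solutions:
 u(y) = C1 - y^3 - 3*y^2/2 + cos(2*y)/2


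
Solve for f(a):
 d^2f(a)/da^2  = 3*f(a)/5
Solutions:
 f(a) = C1*exp(-sqrt(15)*a/5) + C2*exp(sqrt(15)*a/5)


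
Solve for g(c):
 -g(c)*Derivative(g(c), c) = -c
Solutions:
 g(c) = -sqrt(C1 + c^2)
 g(c) = sqrt(C1 + c^2)


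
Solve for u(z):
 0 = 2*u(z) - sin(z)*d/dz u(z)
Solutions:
 u(z) = C1*(cos(z) - 1)/(cos(z) + 1)


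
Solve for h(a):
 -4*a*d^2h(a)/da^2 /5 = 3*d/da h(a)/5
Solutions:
 h(a) = C1 + C2*a^(1/4)


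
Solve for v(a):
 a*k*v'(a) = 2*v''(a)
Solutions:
 v(a) = Piecewise((-sqrt(pi)*C1*erf(a*sqrt(-k)/2)/sqrt(-k) - C2, (k > 0) | (k < 0)), (-C1*a - C2, True))


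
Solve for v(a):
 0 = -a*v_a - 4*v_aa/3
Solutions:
 v(a) = C1 + C2*erf(sqrt(6)*a/4)


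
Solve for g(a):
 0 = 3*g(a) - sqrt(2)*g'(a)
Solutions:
 g(a) = C1*exp(3*sqrt(2)*a/2)


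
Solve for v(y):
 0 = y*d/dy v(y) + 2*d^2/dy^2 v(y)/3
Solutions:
 v(y) = C1 + C2*erf(sqrt(3)*y/2)


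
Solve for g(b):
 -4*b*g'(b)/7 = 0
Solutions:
 g(b) = C1


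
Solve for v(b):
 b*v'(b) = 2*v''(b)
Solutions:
 v(b) = C1 + C2*erfi(b/2)


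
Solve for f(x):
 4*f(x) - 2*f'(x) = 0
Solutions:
 f(x) = C1*exp(2*x)


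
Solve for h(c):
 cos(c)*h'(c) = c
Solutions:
 h(c) = C1 + Integral(c/cos(c), c)


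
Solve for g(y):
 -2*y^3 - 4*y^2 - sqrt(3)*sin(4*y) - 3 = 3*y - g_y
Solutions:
 g(y) = C1 + y^4/2 + 4*y^3/3 + 3*y^2/2 + 3*y - sqrt(3)*cos(4*y)/4


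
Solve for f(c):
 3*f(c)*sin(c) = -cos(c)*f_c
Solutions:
 f(c) = C1*cos(c)^3


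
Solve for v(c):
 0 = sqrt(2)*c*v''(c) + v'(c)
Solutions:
 v(c) = C1 + C2*c^(1 - sqrt(2)/2)


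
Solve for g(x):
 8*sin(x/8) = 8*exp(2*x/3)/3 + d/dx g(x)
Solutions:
 g(x) = C1 - 4*exp(2*x/3) - 64*cos(x/8)


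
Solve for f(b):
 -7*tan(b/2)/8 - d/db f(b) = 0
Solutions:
 f(b) = C1 + 7*log(cos(b/2))/4


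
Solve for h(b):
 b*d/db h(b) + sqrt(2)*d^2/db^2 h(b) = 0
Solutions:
 h(b) = C1 + C2*erf(2^(1/4)*b/2)


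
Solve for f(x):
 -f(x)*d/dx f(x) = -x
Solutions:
 f(x) = -sqrt(C1 + x^2)
 f(x) = sqrt(C1 + x^2)


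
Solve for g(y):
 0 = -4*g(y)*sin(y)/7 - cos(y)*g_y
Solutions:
 g(y) = C1*cos(y)^(4/7)


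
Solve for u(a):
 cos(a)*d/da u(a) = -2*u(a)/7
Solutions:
 u(a) = C1*(sin(a) - 1)^(1/7)/(sin(a) + 1)^(1/7)


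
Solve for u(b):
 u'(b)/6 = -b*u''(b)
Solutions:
 u(b) = C1 + C2*b^(5/6)


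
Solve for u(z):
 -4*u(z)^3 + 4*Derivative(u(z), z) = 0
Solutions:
 u(z) = -sqrt(2)*sqrt(-1/(C1 + z))/2
 u(z) = sqrt(2)*sqrt(-1/(C1 + z))/2


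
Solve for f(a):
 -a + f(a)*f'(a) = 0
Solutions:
 f(a) = -sqrt(C1 + a^2)
 f(a) = sqrt(C1 + a^2)


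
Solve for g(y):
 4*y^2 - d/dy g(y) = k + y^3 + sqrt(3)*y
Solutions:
 g(y) = C1 - k*y - y^4/4 + 4*y^3/3 - sqrt(3)*y^2/2


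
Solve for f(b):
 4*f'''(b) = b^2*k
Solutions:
 f(b) = C1 + C2*b + C3*b^2 + b^5*k/240


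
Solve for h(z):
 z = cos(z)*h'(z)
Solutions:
 h(z) = C1 + Integral(z/cos(z), z)


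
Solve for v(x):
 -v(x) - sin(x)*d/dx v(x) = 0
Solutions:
 v(x) = C1*sqrt(cos(x) + 1)/sqrt(cos(x) - 1)


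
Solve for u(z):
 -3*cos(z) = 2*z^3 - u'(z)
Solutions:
 u(z) = C1 + z^4/2 + 3*sin(z)


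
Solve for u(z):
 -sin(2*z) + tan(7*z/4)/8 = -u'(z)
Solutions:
 u(z) = C1 + log(cos(7*z/4))/14 - cos(2*z)/2


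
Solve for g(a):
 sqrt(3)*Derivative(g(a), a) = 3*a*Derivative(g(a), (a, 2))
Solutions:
 g(a) = C1 + C2*a^(sqrt(3)/3 + 1)


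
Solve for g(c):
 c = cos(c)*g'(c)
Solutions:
 g(c) = C1 + Integral(c/cos(c), c)


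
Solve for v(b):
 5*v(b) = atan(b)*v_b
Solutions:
 v(b) = C1*exp(5*Integral(1/atan(b), b))


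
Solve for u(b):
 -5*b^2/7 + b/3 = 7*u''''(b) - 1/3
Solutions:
 u(b) = C1 + C2*b + C3*b^2 + C4*b^3 - b^6/3528 + b^5/2520 + b^4/504


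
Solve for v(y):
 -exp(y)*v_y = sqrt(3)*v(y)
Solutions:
 v(y) = C1*exp(sqrt(3)*exp(-y))


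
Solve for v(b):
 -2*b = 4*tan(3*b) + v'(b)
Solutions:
 v(b) = C1 - b^2 + 4*log(cos(3*b))/3


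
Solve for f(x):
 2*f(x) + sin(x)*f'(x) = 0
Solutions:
 f(x) = C1*(cos(x) + 1)/(cos(x) - 1)


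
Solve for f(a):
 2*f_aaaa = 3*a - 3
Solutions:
 f(a) = C1 + C2*a + C3*a^2 + C4*a^3 + a^5/80 - a^4/16


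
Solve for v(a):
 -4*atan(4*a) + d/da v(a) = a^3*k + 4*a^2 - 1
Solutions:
 v(a) = C1 + a^4*k/4 + 4*a^3/3 + 4*a*atan(4*a) - a - log(16*a^2 + 1)/2


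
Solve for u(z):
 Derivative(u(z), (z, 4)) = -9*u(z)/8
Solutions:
 u(z) = (C1*sin(2^(3/4)*sqrt(3)*z/4) + C2*cos(2^(3/4)*sqrt(3)*z/4))*exp(-2^(3/4)*sqrt(3)*z/4) + (C3*sin(2^(3/4)*sqrt(3)*z/4) + C4*cos(2^(3/4)*sqrt(3)*z/4))*exp(2^(3/4)*sqrt(3)*z/4)


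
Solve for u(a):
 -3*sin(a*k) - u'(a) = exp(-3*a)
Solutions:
 u(a) = C1 + exp(-3*a)/3 + 3*cos(a*k)/k


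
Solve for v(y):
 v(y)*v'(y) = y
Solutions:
 v(y) = -sqrt(C1 + y^2)
 v(y) = sqrt(C1 + y^2)


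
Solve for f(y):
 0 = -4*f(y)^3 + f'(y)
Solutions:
 f(y) = -sqrt(2)*sqrt(-1/(C1 + 4*y))/2
 f(y) = sqrt(2)*sqrt(-1/(C1 + 4*y))/2


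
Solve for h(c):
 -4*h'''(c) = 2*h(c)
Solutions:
 h(c) = C3*exp(-2^(2/3)*c/2) + (C1*sin(2^(2/3)*sqrt(3)*c/4) + C2*cos(2^(2/3)*sqrt(3)*c/4))*exp(2^(2/3)*c/4)


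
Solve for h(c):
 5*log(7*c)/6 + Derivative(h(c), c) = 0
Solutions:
 h(c) = C1 - 5*c*log(c)/6 - 5*c*log(7)/6 + 5*c/6


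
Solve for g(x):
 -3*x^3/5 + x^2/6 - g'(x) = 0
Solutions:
 g(x) = C1 - 3*x^4/20 + x^3/18


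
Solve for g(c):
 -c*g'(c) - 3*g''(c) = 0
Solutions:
 g(c) = C1 + C2*erf(sqrt(6)*c/6)


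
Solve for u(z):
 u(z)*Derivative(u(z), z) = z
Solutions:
 u(z) = -sqrt(C1 + z^2)
 u(z) = sqrt(C1 + z^2)


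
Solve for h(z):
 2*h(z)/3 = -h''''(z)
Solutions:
 h(z) = (C1*sin(6^(3/4)*z/6) + C2*cos(6^(3/4)*z/6))*exp(-6^(3/4)*z/6) + (C3*sin(6^(3/4)*z/6) + C4*cos(6^(3/4)*z/6))*exp(6^(3/4)*z/6)


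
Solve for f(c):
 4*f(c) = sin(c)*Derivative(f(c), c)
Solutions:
 f(c) = C1*(cos(c)^2 - 2*cos(c) + 1)/(cos(c)^2 + 2*cos(c) + 1)


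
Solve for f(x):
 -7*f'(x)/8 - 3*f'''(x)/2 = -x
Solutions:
 f(x) = C1 + C2*sin(sqrt(21)*x/6) + C3*cos(sqrt(21)*x/6) + 4*x^2/7


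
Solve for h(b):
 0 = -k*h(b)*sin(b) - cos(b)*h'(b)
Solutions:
 h(b) = C1*exp(k*log(cos(b)))


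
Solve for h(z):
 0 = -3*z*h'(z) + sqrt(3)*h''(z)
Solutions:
 h(z) = C1 + C2*erfi(sqrt(2)*3^(1/4)*z/2)


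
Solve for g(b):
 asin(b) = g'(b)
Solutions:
 g(b) = C1 + b*asin(b) + sqrt(1 - b^2)


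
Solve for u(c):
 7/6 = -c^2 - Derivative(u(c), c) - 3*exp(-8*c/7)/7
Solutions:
 u(c) = C1 - c^3/3 - 7*c/6 + 3*exp(-8*c/7)/8


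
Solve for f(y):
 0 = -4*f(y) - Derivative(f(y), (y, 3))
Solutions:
 f(y) = C3*exp(-2^(2/3)*y) + (C1*sin(2^(2/3)*sqrt(3)*y/2) + C2*cos(2^(2/3)*sqrt(3)*y/2))*exp(2^(2/3)*y/2)


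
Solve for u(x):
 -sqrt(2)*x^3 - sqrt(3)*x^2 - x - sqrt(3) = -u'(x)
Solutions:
 u(x) = C1 + sqrt(2)*x^4/4 + sqrt(3)*x^3/3 + x^2/2 + sqrt(3)*x


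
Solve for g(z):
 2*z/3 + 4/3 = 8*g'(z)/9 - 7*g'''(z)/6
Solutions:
 g(z) = C1 + C2*exp(-4*sqrt(21)*z/21) + C3*exp(4*sqrt(21)*z/21) + 3*z^2/8 + 3*z/2


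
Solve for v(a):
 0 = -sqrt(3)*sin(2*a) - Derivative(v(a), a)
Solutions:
 v(a) = C1 + sqrt(3)*cos(2*a)/2


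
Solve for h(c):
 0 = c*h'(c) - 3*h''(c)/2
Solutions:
 h(c) = C1 + C2*erfi(sqrt(3)*c/3)


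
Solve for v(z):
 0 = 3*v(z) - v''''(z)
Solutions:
 v(z) = C1*exp(-3^(1/4)*z) + C2*exp(3^(1/4)*z) + C3*sin(3^(1/4)*z) + C4*cos(3^(1/4)*z)


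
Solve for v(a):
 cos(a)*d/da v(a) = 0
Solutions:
 v(a) = C1


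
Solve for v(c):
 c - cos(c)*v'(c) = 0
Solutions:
 v(c) = C1 + Integral(c/cos(c), c)


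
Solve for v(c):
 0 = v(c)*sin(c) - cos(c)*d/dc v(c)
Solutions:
 v(c) = C1/cos(c)


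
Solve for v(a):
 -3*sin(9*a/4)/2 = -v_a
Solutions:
 v(a) = C1 - 2*cos(9*a/4)/3


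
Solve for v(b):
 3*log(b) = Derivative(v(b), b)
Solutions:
 v(b) = C1 + 3*b*log(b) - 3*b


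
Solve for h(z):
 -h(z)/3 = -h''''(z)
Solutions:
 h(z) = C1*exp(-3^(3/4)*z/3) + C2*exp(3^(3/4)*z/3) + C3*sin(3^(3/4)*z/3) + C4*cos(3^(3/4)*z/3)


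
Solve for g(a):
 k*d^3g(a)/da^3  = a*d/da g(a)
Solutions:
 g(a) = C1 + Integral(C2*airyai(a*(1/k)^(1/3)) + C3*airybi(a*(1/k)^(1/3)), a)


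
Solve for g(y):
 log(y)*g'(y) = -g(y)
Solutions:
 g(y) = C1*exp(-li(y))


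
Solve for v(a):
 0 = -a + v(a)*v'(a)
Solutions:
 v(a) = -sqrt(C1 + a^2)
 v(a) = sqrt(C1 + a^2)


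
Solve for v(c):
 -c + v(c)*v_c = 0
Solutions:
 v(c) = -sqrt(C1 + c^2)
 v(c) = sqrt(C1 + c^2)


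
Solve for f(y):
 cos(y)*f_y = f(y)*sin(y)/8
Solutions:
 f(y) = C1/cos(y)^(1/8)


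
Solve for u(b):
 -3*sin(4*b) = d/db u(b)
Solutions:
 u(b) = C1 + 3*cos(4*b)/4


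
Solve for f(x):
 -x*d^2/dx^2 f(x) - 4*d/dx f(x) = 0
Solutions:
 f(x) = C1 + C2/x^3


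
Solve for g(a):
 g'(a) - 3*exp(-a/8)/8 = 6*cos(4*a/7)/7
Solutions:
 g(a) = C1 + 3*sin(4*a/7)/2 - 3*exp(-a/8)


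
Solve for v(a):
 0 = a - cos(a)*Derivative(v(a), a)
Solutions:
 v(a) = C1 + Integral(a/cos(a), a)


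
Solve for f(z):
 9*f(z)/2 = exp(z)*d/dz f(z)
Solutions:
 f(z) = C1*exp(-9*exp(-z)/2)


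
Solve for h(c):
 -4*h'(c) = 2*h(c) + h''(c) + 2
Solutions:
 h(c) = C1*exp(c*(-2 + sqrt(2))) + C2*exp(-c*(sqrt(2) + 2)) - 1


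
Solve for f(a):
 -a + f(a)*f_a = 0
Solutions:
 f(a) = -sqrt(C1 + a^2)
 f(a) = sqrt(C1 + a^2)


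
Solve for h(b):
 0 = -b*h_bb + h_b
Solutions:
 h(b) = C1 + C2*b^2


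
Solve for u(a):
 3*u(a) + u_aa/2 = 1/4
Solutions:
 u(a) = C1*sin(sqrt(6)*a) + C2*cos(sqrt(6)*a) + 1/12


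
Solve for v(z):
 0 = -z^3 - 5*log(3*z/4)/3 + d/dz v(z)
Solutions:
 v(z) = C1 + z^4/4 + 5*z*log(z)/3 - 4*z*log(2) - 5*z/3 + z*log(3) + 2*z*log(6)/3


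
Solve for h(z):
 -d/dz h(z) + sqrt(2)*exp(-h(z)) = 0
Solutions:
 h(z) = log(C1 + sqrt(2)*z)


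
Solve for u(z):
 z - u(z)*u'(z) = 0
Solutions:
 u(z) = -sqrt(C1 + z^2)
 u(z) = sqrt(C1 + z^2)


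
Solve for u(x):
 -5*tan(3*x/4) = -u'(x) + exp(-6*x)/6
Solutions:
 u(x) = C1 + 10*log(tan(3*x/4)^2 + 1)/3 - exp(-6*x)/36


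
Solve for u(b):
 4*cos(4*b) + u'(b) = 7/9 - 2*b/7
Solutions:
 u(b) = C1 - b^2/7 + 7*b/9 - sin(4*b)


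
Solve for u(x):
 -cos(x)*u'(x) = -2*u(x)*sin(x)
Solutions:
 u(x) = C1/cos(x)^2


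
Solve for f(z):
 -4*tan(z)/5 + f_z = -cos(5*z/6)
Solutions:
 f(z) = C1 - 4*log(cos(z))/5 - 6*sin(5*z/6)/5


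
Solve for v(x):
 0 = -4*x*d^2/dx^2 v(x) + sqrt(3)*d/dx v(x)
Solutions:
 v(x) = C1 + C2*x^(sqrt(3)/4 + 1)


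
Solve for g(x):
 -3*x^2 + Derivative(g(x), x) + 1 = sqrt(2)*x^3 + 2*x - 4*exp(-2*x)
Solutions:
 g(x) = C1 + sqrt(2)*x^4/4 + x^3 + x^2 - x + 2*exp(-2*x)


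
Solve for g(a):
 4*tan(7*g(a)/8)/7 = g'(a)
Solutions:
 g(a) = -8*asin(C1*exp(a/2))/7 + 8*pi/7
 g(a) = 8*asin(C1*exp(a/2))/7


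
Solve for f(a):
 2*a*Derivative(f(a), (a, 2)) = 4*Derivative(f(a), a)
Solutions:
 f(a) = C1 + C2*a^3


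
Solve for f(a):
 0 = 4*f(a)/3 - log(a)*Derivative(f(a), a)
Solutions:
 f(a) = C1*exp(4*li(a)/3)


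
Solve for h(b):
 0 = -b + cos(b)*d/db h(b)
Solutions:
 h(b) = C1 + Integral(b/cos(b), b)


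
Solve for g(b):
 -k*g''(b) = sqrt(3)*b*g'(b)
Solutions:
 g(b) = C1 + C2*sqrt(k)*erf(sqrt(2)*3^(1/4)*b*sqrt(1/k)/2)


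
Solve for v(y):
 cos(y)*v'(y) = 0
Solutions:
 v(y) = C1


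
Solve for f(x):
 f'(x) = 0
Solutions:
 f(x) = C1


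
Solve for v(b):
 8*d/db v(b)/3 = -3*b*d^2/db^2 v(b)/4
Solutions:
 v(b) = C1 + C2/b^(23/9)


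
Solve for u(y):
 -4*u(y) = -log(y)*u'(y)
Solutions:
 u(y) = C1*exp(4*li(y))


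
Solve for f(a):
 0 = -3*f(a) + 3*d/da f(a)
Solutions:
 f(a) = C1*exp(a)


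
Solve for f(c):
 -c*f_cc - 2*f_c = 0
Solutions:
 f(c) = C1 + C2/c


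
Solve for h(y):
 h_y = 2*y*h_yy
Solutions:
 h(y) = C1 + C2*y^(3/2)


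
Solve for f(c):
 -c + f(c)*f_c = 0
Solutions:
 f(c) = -sqrt(C1 + c^2)
 f(c) = sqrt(C1 + c^2)


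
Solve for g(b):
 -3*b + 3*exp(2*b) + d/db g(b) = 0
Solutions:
 g(b) = C1 + 3*b^2/2 - 3*exp(2*b)/2


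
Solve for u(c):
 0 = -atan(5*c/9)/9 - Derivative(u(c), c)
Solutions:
 u(c) = C1 - c*atan(5*c/9)/9 + log(25*c^2 + 81)/10


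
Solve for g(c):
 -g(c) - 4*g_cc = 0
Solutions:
 g(c) = C1*sin(c/2) + C2*cos(c/2)


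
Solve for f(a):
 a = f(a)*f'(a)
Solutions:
 f(a) = -sqrt(C1 + a^2)
 f(a) = sqrt(C1 + a^2)


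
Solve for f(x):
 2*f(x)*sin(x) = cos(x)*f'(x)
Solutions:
 f(x) = C1/cos(x)^2


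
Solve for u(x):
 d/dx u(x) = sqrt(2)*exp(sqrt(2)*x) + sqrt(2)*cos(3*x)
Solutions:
 u(x) = C1 + exp(sqrt(2)*x) + sqrt(2)*sin(3*x)/3


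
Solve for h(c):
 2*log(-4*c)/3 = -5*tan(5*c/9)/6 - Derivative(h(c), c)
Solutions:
 h(c) = C1 - 2*c*log(-c)/3 - 4*c*log(2)/3 + 2*c/3 + 3*log(cos(5*c/9))/2


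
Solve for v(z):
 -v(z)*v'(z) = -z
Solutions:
 v(z) = -sqrt(C1 + z^2)
 v(z) = sqrt(C1 + z^2)


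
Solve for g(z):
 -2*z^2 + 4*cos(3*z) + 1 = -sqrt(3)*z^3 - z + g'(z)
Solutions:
 g(z) = C1 + sqrt(3)*z^4/4 - 2*z^3/3 + z^2/2 + z + 4*sin(3*z)/3


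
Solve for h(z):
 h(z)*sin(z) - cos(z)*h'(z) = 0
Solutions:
 h(z) = C1/cos(z)


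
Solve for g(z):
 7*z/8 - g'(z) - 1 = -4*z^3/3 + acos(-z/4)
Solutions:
 g(z) = C1 + z^4/3 + 7*z^2/16 - z*acos(-z/4) - z - sqrt(16 - z^2)


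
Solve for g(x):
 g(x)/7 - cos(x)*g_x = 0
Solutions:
 g(x) = C1*(sin(x) + 1)^(1/14)/(sin(x) - 1)^(1/14)


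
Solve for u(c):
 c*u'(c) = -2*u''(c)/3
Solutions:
 u(c) = C1 + C2*erf(sqrt(3)*c/2)


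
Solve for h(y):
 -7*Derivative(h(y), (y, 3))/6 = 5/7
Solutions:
 h(y) = C1 + C2*y + C3*y^2 - 5*y^3/49


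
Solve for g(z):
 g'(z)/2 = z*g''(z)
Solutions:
 g(z) = C1 + C2*z^(3/2)


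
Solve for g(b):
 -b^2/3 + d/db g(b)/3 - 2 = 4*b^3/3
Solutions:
 g(b) = C1 + b^4 + b^3/3 + 6*b


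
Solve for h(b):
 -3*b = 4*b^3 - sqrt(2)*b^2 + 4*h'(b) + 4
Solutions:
 h(b) = C1 - b^4/4 + sqrt(2)*b^3/12 - 3*b^2/8 - b


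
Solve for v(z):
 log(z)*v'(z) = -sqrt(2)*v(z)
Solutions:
 v(z) = C1*exp(-sqrt(2)*li(z))


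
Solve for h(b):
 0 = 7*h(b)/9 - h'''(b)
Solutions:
 h(b) = C3*exp(21^(1/3)*b/3) + (C1*sin(3^(5/6)*7^(1/3)*b/6) + C2*cos(3^(5/6)*7^(1/3)*b/6))*exp(-21^(1/3)*b/6)


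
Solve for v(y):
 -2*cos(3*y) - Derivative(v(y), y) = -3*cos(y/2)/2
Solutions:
 v(y) = C1 + 3*sin(y/2) - 2*sin(3*y)/3


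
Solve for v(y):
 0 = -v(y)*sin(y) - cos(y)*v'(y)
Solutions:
 v(y) = C1*cos(y)


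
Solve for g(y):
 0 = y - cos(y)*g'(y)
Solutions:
 g(y) = C1 + Integral(y/cos(y), y)


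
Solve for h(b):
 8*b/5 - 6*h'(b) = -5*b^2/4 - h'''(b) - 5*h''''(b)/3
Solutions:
 h(b) = C1 + C2*exp(-b*((15*sqrt(223) + 224)^(-1/3) + 2 + (15*sqrt(223) + 224)^(1/3))/10)*sin(sqrt(3)*b*(-(15*sqrt(223) + 224)^(1/3) + (15*sqrt(223) + 224)^(-1/3))/10) + C3*exp(-b*((15*sqrt(223) + 224)^(-1/3) + 2 + (15*sqrt(223) + 224)^(1/3))/10)*cos(sqrt(3)*b*(-(15*sqrt(223) + 224)^(1/3) + (15*sqrt(223) + 224)^(-1/3))/10) + C4*exp(b*(-1 + (15*sqrt(223) + 224)^(-1/3) + (15*sqrt(223) + 224)^(1/3))/5) + 5*b^3/72 + 2*b^2/15 + 5*b/72


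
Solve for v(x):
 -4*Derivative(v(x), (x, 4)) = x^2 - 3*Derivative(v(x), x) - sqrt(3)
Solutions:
 v(x) = C1 + C4*exp(6^(1/3)*x/2) + x^3/9 - sqrt(3)*x/3 + (C2*sin(2^(1/3)*3^(5/6)*x/4) + C3*cos(2^(1/3)*3^(5/6)*x/4))*exp(-6^(1/3)*x/4)


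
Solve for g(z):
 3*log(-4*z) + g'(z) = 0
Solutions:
 g(z) = C1 - 3*z*log(-z) + 3*z*(1 - 2*log(2))


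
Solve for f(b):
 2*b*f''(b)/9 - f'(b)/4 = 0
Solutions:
 f(b) = C1 + C2*b^(17/8)


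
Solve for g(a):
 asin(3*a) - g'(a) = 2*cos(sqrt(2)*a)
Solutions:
 g(a) = C1 + a*asin(3*a) + sqrt(1 - 9*a^2)/3 - sqrt(2)*sin(sqrt(2)*a)


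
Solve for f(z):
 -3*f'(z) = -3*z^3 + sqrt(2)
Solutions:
 f(z) = C1 + z^4/4 - sqrt(2)*z/3


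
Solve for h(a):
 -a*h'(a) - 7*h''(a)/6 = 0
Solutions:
 h(a) = C1 + C2*erf(sqrt(21)*a/7)


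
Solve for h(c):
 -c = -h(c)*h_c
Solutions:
 h(c) = -sqrt(C1 + c^2)
 h(c) = sqrt(C1 + c^2)


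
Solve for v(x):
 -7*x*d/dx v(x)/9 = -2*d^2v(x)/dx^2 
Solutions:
 v(x) = C1 + C2*erfi(sqrt(7)*x/6)


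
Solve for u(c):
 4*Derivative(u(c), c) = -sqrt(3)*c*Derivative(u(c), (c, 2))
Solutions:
 u(c) = C1 + C2*c^(1 - 4*sqrt(3)/3)


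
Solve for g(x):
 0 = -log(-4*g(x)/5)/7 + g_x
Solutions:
 -7*Integral(1/(log(-_y) - log(5) + 2*log(2)), (_y, g(x))) = C1 - x


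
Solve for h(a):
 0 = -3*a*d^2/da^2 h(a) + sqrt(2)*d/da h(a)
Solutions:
 h(a) = C1 + C2*a^(sqrt(2)/3 + 1)


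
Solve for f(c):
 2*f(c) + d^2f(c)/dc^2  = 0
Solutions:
 f(c) = C1*sin(sqrt(2)*c) + C2*cos(sqrt(2)*c)


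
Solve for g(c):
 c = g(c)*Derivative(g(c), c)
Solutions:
 g(c) = -sqrt(C1 + c^2)
 g(c) = sqrt(C1 + c^2)


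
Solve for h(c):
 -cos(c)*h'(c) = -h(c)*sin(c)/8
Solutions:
 h(c) = C1/cos(c)^(1/8)


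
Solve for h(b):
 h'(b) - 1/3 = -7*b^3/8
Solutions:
 h(b) = C1 - 7*b^4/32 + b/3


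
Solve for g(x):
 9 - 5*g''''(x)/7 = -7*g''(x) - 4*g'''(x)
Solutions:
 g(x) = C1 + C2*x + C3*exp(-7*x/5) + C4*exp(7*x) - 9*x^2/14


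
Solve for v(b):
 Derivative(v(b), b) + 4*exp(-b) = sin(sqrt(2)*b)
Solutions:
 v(b) = C1 - sqrt(2)*cos(sqrt(2)*b)/2 + 4*exp(-b)


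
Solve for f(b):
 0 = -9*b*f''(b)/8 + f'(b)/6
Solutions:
 f(b) = C1 + C2*b^(31/27)


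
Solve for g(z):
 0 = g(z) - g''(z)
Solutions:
 g(z) = C1*exp(-z) + C2*exp(z)


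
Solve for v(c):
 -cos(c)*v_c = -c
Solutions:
 v(c) = C1 + Integral(c/cos(c), c)


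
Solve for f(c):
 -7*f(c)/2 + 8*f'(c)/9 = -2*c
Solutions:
 f(c) = C1*exp(63*c/16) + 4*c/7 + 64/441


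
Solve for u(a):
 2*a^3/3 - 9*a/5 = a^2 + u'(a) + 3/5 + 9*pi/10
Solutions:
 u(a) = C1 + a^4/6 - a^3/3 - 9*a^2/10 - 9*pi*a/10 - 3*a/5


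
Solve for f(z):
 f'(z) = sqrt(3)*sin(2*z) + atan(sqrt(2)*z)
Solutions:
 f(z) = C1 + z*atan(sqrt(2)*z) - sqrt(2)*log(2*z^2 + 1)/4 - sqrt(3)*cos(2*z)/2


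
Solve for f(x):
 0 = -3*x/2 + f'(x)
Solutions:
 f(x) = C1 + 3*x^2/4


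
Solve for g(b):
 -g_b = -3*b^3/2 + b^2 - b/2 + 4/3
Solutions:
 g(b) = C1 + 3*b^4/8 - b^3/3 + b^2/4 - 4*b/3


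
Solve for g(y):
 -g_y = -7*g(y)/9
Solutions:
 g(y) = C1*exp(7*y/9)


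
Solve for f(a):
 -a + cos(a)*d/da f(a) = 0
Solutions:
 f(a) = C1 + Integral(a/cos(a), a)


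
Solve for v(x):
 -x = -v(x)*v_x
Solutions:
 v(x) = -sqrt(C1 + x^2)
 v(x) = sqrt(C1 + x^2)


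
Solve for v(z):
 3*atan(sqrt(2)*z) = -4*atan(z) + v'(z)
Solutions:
 v(z) = C1 + 4*z*atan(z) + 3*z*atan(sqrt(2)*z) - 2*log(z^2 + 1) - 3*sqrt(2)*log(2*z^2 + 1)/4


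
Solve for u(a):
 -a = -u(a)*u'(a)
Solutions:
 u(a) = -sqrt(C1 + a^2)
 u(a) = sqrt(C1 + a^2)


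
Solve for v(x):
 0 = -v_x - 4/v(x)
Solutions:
 v(x) = -sqrt(C1 - 8*x)
 v(x) = sqrt(C1 - 8*x)


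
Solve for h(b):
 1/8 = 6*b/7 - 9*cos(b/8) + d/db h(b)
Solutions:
 h(b) = C1 - 3*b^2/7 + b/8 + 72*sin(b/8)


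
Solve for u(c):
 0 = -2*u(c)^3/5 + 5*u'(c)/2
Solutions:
 u(c) = -5*sqrt(2)*sqrt(-1/(C1 + 4*c))/2
 u(c) = 5*sqrt(2)*sqrt(-1/(C1 + 4*c))/2


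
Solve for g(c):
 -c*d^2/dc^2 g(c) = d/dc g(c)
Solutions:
 g(c) = C1 + C2*log(c)


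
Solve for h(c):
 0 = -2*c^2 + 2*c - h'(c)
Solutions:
 h(c) = C1 - 2*c^3/3 + c^2


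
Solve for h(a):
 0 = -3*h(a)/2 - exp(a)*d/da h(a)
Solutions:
 h(a) = C1*exp(3*exp(-a)/2)


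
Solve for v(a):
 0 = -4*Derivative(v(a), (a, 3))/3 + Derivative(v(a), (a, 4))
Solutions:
 v(a) = C1 + C2*a + C3*a^2 + C4*exp(4*a/3)


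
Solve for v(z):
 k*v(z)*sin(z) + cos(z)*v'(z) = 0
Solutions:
 v(z) = C1*exp(k*log(cos(z)))


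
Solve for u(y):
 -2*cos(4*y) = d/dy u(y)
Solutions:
 u(y) = C1 - sin(4*y)/2


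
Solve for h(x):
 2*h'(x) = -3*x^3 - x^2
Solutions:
 h(x) = C1 - 3*x^4/8 - x^3/6


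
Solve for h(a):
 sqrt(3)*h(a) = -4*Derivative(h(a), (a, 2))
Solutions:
 h(a) = C1*sin(3^(1/4)*a/2) + C2*cos(3^(1/4)*a/2)


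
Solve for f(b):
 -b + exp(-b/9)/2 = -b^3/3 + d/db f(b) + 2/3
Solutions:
 f(b) = C1 + b^4/12 - b^2/2 - 2*b/3 - 9*exp(-b/9)/2


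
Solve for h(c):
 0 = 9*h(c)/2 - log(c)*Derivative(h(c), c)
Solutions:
 h(c) = C1*exp(9*li(c)/2)


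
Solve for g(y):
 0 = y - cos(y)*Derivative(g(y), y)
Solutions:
 g(y) = C1 + Integral(y/cos(y), y)


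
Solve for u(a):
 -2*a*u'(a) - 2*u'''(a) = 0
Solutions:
 u(a) = C1 + Integral(C2*airyai(-a) + C3*airybi(-a), a)


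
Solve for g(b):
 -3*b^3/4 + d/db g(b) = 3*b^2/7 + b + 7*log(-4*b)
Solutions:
 g(b) = C1 + 3*b^4/16 + b^3/7 + b^2/2 + 7*b*log(-b) + 7*b*(-1 + 2*log(2))


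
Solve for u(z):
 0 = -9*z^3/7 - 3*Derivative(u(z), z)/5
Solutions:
 u(z) = C1 - 15*z^4/28


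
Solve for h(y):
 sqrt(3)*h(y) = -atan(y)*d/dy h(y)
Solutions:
 h(y) = C1*exp(-sqrt(3)*Integral(1/atan(y), y))


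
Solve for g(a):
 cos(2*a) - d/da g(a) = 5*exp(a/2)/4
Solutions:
 g(a) = C1 - 5*exp(a/2)/2 + sin(2*a)/2


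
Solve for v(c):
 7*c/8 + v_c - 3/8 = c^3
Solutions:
 v(c) = C1 + c^4/4 - 7*c^2/16 + 3*c/8


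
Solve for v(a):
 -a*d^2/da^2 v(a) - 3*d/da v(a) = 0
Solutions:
 v(a) = C1 + C2/a^2


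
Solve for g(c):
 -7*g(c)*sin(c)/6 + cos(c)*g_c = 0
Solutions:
 g(c) = C1/cos(c)^(7/6)


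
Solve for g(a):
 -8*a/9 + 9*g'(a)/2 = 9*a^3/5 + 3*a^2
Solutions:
 g(a) = C1 + a^4/10 + 2*a^3/9 + 8*a^2/81


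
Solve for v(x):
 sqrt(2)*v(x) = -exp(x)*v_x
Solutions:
 v(x) = C1*exp(sqrt(2)*exp(-x))


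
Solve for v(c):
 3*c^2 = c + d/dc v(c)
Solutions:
 v(c) = C1 + c^3 - c^2/2


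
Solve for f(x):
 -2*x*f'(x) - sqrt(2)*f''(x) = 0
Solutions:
 f(x) = C1 + C2*erf(2^(3/4)*x/2)


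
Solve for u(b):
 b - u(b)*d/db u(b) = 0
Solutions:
 u(b) = -sqrt(C1 + b^2)
 u(b) = sqrt(C1 + b^2)


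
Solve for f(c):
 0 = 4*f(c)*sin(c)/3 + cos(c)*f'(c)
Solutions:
 f(c) = C1*cos(c)^(4/3)


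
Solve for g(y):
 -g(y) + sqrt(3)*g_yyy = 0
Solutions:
 g(y) = C3*exp(3^(5/6)*y/3) + (C1*sin(3^(1/3)*y/2) + C2*cos(3^(1/3)*y/2))*exp(-3^(5/6)*y/6)


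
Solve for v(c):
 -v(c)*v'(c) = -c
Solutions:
 v(c) = -sqrt(C1 + c^2)
 v(c) = sqrt(C1 + c^2)


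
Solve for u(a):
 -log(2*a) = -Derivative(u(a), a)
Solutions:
 u(a) = C1 + a*log(a) - a + a*log(2)


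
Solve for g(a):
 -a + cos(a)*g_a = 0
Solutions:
 g(a) = C1 + Integral(a/cos(a), a)


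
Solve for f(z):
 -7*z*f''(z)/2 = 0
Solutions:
 f(z) = C1 + C2*z


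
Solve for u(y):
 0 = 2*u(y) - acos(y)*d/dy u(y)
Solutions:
 u(y) = C1*exp(2*Integral(1/acos(y), y))


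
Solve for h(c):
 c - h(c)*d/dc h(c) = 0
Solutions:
 h(c) = -sqrt(C1 + c^2)
 h(c) = sqrt(C1 + c^2)


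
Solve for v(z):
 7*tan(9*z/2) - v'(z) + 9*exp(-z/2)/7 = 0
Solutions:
 v(z) = C1 + 7*log(tan(9*z/2)^2 + 1)/9 - 18*exp(-z/2)/7


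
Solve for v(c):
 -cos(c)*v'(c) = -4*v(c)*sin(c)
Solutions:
 v(c) = C1/cos(c)^4


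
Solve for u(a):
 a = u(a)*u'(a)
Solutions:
 u(a) = -sqrt(C1 + a^2)
 u(a) = sqrt(C1 + a^2)


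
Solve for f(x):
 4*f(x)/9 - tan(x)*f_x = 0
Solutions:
 f(x) = C1*sin(x)^(4/9)


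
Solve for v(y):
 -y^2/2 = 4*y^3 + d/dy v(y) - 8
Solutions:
 v(y) = C1 - y^4 - y^3/6 + 8*y


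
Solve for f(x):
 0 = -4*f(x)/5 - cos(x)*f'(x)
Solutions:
 f(x) = C1*(sin(x) - 1)^(2/5)/(sin(x) + 1)^(2/5)


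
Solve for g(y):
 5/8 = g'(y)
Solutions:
 g(y) = C1 + 5*y/8


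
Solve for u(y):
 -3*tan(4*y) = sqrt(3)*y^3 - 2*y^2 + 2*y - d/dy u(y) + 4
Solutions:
 u(y) = C1 + sqrt(3)*y^4/4 - 2*y^3/3 + y^2 + 4*y - 3*log(cos(4*y))/4


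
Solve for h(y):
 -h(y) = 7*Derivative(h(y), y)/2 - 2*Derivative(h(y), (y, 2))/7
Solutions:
 h(y) = C1*exp(y*(49 - 5*sqrt(105))/8) + C2*exp(y*(49 + 5*sqrt(105))/8)


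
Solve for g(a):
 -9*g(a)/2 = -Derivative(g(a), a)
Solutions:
 g(a) = C1*exp(9*a/2)


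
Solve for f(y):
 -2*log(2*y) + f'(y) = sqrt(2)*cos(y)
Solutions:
 f(y) = C1 + 2*y*log(y) - 2*y + 2*y*log(2) + sqrt(2)*sin(y)


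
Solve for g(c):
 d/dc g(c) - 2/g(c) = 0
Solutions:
 g(c) = -sqrt(C1 + 4*c)
 g(c) = sqrt(C1 + 4*c)


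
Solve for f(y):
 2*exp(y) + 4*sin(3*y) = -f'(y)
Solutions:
 f(y) = C1 - 2*exp(y) + 4*cos(3*y)/3


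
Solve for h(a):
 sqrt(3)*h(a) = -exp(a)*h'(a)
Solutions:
 h(a) = C1*exp(sqrt(3)*exp(-a))


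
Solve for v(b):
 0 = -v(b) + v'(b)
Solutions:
 v(b) = C1*exp(b)


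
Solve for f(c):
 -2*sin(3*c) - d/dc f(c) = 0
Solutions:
 f(c) = C1 + 2*cos(3*c)/3


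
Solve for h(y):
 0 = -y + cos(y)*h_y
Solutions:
 h(y) = C1 + Integral(y/cos(y), y)


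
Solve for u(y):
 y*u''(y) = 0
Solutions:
 u(y) = C1 + C2*y


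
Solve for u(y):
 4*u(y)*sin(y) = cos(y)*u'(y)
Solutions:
 u(y) = C1/cos(y)^4


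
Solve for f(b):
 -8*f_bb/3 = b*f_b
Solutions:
 f(b) = C1 + C2*erf(sqrt(3)*b/4)


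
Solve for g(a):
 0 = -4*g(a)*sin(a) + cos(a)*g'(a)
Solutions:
 g(a) = C1/cos(a)^4


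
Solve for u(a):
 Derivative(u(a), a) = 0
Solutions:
 u(a) = C1


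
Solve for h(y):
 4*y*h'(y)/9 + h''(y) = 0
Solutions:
 h(y) = C1 + C2*erf(sqrt(2)*y/3)


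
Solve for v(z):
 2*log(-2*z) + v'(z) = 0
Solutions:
 v(z) = C1 - 2*z*log(-z) + 2*z*(1 - log(2))


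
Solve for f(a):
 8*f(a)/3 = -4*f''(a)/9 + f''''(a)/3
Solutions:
 f(a) = C1*exp(-sqrt(6)*a*sqrt(1 + sqrt(19))/3) + C2*exp(sqrt(6)*a*sqrt(1 + sqrt(19))/3) + C3*sin(sqrt(6)*a*sqrt(-1 + sqrt(19))/3) + C4*cos(sqrt(6)*a*sqrt(-1 + sqrt(19))/3)


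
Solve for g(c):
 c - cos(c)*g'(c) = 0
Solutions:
 g(c) = C1 + Integral(c/cos(c), c)


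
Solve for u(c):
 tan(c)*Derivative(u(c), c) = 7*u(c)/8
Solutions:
 u(c) = C1*sin(c)^(7/8)


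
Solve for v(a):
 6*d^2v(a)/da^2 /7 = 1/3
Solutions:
 v(a) = C1 + C2*a + 7*a^2/36


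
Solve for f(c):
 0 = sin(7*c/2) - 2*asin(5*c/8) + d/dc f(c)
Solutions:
 f(c) = C1 + 2*c*asin(5*c/8) + 2*sqrt(64 - 25*c^2)/5 + 2*cos(7*c/2)/7


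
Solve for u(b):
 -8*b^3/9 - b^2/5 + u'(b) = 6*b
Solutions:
 u(b) = C1 + 2*b^4/9 + b^3/15 + 3*b^2


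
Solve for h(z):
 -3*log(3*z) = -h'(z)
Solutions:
 h(z) = C1 + 3*z*log(z) - 3*z + z*log(27)


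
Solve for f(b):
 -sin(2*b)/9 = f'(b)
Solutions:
 f(b) = C1 + cos(2*b)/18


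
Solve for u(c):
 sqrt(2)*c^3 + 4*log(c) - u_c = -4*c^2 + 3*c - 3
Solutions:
 u(c) = C1 + sqrt(2)*c^4/4 + 4*c^3/3 - 3*c^2/2 + 4*c*log(c) - c


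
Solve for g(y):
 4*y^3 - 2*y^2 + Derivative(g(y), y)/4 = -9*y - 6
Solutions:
 g(y) = C1 - 4*y^4 + 8*y^3/3 - 18*y^2 - 24*y


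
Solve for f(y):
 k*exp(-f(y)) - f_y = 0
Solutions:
 f(y) = log(C1 + k*y)


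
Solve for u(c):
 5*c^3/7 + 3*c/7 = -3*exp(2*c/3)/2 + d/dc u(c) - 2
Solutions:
 u(c) = C1 + 5*c^4/28 + 3*c^2/14 + 2*c + 9*exp(2*c/3)/4


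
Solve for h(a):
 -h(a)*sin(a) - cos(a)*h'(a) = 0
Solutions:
 h(a) = C1*cos(a)


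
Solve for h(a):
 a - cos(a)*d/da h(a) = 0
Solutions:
 h(a) = C1 + Integral(a/cos(a), a)


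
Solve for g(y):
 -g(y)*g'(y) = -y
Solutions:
 g(y) = -sqrt(C1 + y^2)
 g(y) = sqrt(C1 + y^2)


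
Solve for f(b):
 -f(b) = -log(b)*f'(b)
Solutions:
 f(b) = C1*exp(li(b))


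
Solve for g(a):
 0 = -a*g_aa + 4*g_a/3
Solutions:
 g(a) = C1 + C2*a^(7/3)


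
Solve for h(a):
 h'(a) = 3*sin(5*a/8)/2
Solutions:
 h(a) = C1 - 12*cos(5*a/8)/5


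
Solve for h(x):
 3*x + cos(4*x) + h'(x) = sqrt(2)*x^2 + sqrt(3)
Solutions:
 h(x) = C1 + sqrt(2)*x^3/3 - 3*x^2/2 + sqrt(3)*x - sin(4*x)/4


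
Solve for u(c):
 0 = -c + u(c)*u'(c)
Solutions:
 u(c) = -sqrt(C1 + c^2)
 u(c) = sqrt(C1 + c^2)


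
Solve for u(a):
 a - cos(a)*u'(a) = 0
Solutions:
 u(a) = C1 + Integral(a/cos(a), a)


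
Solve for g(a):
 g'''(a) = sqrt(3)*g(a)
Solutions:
 g(a) = C3*exp(3^(1/6)*a) + (C1*sin(3^(2/3)*a/2) + C2*cos(3^(2/3)*a/2))*exp(-3^(1/6)*a/2)


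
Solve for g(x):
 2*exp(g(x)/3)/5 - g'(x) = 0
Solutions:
 g(x) = 3*log(-1/(C1 + 2*x)) + 3*log(15)


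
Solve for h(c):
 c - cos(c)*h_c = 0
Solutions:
 h(c) = C1 + Integral(c/cos(c), c)


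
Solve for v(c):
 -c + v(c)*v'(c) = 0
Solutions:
 v(c) = -sqrt(C1 + c^2)
 v(c) = sqrt(C1 + c^2)


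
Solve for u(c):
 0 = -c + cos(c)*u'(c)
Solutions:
 u(c) = C1 + Integral(c/cos(c), c)


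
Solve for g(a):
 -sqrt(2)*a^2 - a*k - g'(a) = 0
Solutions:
 g(a) = C1 - sqrt(2)*a^3/3 - a^2*k/2


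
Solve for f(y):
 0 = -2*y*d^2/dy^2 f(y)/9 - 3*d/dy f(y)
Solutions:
 f(y) = C1 + C2/y^(25/2)


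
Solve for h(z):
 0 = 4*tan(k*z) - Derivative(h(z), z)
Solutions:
 h(z) = C1 + 4*Piecewise((-log(cos(k*z))/k, Ne(k, 0)), (0, True))


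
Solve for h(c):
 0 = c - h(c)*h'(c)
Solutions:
 h(c) = -sqrt(C1 + c^2)
 h(c) = sqrt(C1 + c^2)


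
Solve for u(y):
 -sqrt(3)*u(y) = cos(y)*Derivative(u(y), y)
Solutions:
 u(y) = C1*(sin(y) - 1)^(sqrt(3)/2)/(sin(y) + 1)^(sqrt(3)/2)


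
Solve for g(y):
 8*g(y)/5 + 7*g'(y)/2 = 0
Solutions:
 g(y) = C1*exp(-16*y/35)


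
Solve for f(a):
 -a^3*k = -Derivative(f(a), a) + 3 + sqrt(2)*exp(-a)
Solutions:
 f(a) = C1 + a^4*k/4 + 3*a - sqrt(2)*exp(-a)


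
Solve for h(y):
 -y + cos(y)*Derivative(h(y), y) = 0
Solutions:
 h(y) = C1 + Integral(y/cos(y), y)


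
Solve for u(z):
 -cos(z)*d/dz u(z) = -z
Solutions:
 u(z) = C1 + Integral(z/cos(z), z)


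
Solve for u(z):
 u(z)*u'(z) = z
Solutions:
 u(z) = -sqrt(C1 + z^2)
 u(z) = sqrt(C1 + z^2)


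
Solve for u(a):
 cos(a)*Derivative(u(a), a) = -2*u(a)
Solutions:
 u(a) = C1*(sin(a) - 1)/(sin(a) + 1)


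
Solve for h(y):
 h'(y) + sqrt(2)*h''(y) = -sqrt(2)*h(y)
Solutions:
 h(y) = (C1*sin(sqrt(14)*y/4) + C2*cos(sqrt(14)*y/4))*exp(-sqrt(2)*y/4)


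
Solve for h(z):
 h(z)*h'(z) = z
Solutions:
 h(z) = -sqrt(C1 + z^2)
 h(z) = sqrt(C1 + z^2)


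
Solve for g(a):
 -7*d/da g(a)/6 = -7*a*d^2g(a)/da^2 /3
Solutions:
 g(a) = C1 + C2*a^(3/2)


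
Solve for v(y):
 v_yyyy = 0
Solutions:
 v(y) = C1 + C2*y + C3*y^2 + C4*y^3


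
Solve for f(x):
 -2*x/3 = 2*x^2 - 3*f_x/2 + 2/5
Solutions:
 f(x) = C1 + 4*x^3/9 + 2*x^2/9 + 4*x/15


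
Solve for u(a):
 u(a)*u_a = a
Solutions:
 u(a) = -sqrt(C1 + a^2)
 u(a) = sqrt(C1 + a^2)


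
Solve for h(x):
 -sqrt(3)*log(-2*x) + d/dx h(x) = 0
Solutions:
 h(x) = C1 + sqrt(3)*x*log(-x) + sqrt(3)*x*(-1 + log(2))


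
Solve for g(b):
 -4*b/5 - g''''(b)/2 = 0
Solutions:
 g(b) = C1 + C2*b + C3*b^2 + C4*b^3 - b^5/75


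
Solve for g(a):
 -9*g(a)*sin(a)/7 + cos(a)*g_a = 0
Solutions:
 g(a) = C1/cos(a)^(9/7)


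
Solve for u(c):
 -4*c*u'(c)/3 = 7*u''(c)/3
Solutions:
 u(c) = C1 + C2*erf(sqrt(14)*c/7)


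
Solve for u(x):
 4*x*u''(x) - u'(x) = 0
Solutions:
 u(x) = C1 + C2*x^(5/4)


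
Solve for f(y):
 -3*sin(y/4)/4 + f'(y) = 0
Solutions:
 f(y) = C1 - 3*cos(y/4)


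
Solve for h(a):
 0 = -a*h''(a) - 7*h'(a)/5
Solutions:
 h(a) = C1 + C2/a^(2/5)


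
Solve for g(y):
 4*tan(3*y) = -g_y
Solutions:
 g(y) = C1 + 4*log(cos(3*y))/3


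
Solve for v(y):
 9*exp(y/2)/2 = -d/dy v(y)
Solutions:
 v(y) = C1 - 9*exp(y/2)


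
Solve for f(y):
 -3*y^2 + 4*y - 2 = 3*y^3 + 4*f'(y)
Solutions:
 f(y) = C1 - 3*y^4/16 - y^3/4 + y^2/2 - y/2


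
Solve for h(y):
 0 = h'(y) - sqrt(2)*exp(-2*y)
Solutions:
 h(y) = C1 - sqrt(2)*exp(-2*y)/2


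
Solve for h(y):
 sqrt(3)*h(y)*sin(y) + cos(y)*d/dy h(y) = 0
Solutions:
 h(y) = C1*cos(y)^(sqrt(3))


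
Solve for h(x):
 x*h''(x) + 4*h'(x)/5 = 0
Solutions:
 h(x) = C1 + C2*x^(1/5)


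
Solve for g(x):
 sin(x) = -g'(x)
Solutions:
 g(x) = C1 + cos(x)


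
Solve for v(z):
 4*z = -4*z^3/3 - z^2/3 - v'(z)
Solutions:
 v(z) = C1 - z^4/3 - z^3/9 - 2*z^2


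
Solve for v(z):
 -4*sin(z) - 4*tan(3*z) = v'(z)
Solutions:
 v(z) = C1 + 4*log(cos(3*z))/3 + 4*cos(z)
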